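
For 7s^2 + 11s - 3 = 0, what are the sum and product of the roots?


For as^2+bs+c=0: sum = -b/a, product = c/a.
a=7, b=11, c=-3
Sum = -(11)/7 = -11/7
Product = (-3)/7 = -3/7


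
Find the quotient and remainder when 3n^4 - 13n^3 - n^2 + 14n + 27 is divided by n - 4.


(3n^4 - 13n^3 - n^2 + 14n + 27) / (n - 4)
Step 1: 3n^3 * (n - 4) = 3n^4 - 12n^3; subtract.
Step 2: -n^2 * (n - 4) = -n^3 + 4n^2; subtract.
Step 3: -5n * (n - 4) = -5n^2 + 20n; subtract.
Step 4: -6 * (n - 4) = -6n + 24; subtract.
Quotient: 3n^3 - n^2 - 5n - 6, Remainder: 3


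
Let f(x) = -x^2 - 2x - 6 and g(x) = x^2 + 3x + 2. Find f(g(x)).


Substitute g(x) into f:
f(g(x)) = -1*(x^2 + 3x + 2)^2 + (-2)*(x^2 + 3x + 2) + (-6)
(x^2 + 3x + 2)^2 = x^4 + 6x^3 + 13x^2 + 12x + 4
Expand and combine: -x^4 - 6x^3 - 15x^2 - 18x - 14


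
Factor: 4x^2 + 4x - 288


Roots satisfy r1 + r2 = -b/a = -1 and r1*r2 = c/a = -72.
So r1 = -9, r2 = 8.
4x^2 + 4x - 288 = 4(x - r1)(x - r2) = 4(x + 9)(x - 8)


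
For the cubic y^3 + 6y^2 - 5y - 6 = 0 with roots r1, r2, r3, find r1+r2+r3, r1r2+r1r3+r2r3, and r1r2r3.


Monic cubic y^3+by^2+cy+d=0: sum=-b, pairwise sum=c, product=-d.
b=6, c=-5, d=-6
r1+r2+r3 = -6
r1r2+r1r3+r2r3 = -5
r1r2r3 = 6


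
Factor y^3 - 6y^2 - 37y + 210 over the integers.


Try integer roots (divisors of 210). y=5: p(5)=0.
Divide out (y - 5): quotient is y^2 - y - 42.
Factor the quadratic: (y - 7)(y + 6)
Result: (y - 5)(y - 7)(y + 6)


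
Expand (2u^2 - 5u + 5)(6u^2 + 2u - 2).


Distribute each term of the first polynomial:
  (2u^2)(6u^2 + 2u - 2) = 12u^4 + 4u^3 - 4u^2
  (-5u)(6u^2 + 2u - 2) = -30u^3 - 10u^2 + 10u
  (5)(6u^2 + 2u - 2) = 30u^2 + 10u - 10
Sum: 12u^4 - 26u^3 + 16u^2 + 20u - 10


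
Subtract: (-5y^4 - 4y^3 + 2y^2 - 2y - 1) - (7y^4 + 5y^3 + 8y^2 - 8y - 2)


Distribute the minus sign:
  (-5y^4 - 4y^3 + 2y^2 - 2y - 1)
- (7y^4 + 5y^3 + 8y^2 - 8y - 2)
Negate second polynomial: -7y^4 - 5y^3 - 8y^2 + 8y + 2
Add: -12y^4 - 9y^3 - 6y^2 + 6y + 1


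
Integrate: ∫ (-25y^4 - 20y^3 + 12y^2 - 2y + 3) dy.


Reverse power rule on each term:
  ∫ -25y^4 dy = -5y^5
  ∫ -20y^3 dy = -5y^4
  ∫ 12y^2 dy = 4y^3
  ∫ -2y dy = -y^2
  ∫ 3 dy = 3y
F(y) = -5y^5 - 5y^4 + 4y^3 - y^2 + 3y + C


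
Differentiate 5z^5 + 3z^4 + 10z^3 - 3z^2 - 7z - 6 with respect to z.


Apply the power rule term by term:
  d/dz(5z^5) = 25z^4
  d/dz(3z^4) = 12z^3
  d/dz(10z^3) = 30z^2
  d/dz(-3z^2) = -6z
  d/dz(-7z) = -7
  d/dz(-6) = 0
p'(z) = 25z^4 + 12z^3 + 30z^2 - 6z - 7


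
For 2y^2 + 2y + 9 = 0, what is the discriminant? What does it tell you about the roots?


D = b^2 - 4ac = (2)^2 - 4(2)(9) = 4 - 72 = -68
Since D < 0: two complex conjugate roots (no real roots)


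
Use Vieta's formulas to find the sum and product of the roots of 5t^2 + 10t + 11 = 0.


For at^2+bt+c=0: sum = -b/a, product = c/a.
a=5, b=10, c=11
Sum = -(10)/5 = -2
Product = (11)/5 = 11/5


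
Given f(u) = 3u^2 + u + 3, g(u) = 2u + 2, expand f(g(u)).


Substitute g(u) into f:
f(g(u)) = 3*(2u + 2)^2 + 1*(2u + 2) + 3
(2u + 2)^2 = 4u^2 + 8u + 4
Expand and combine: 12u^2 + 26u + 17


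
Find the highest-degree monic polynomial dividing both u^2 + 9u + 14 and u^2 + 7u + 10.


Factor each:
  u^2 + 9u + 14 = (u + 2)(u + 7)
  u^2 + 7u + 10 = (u + 2)(u + 5)
Common monic factor: u + 2


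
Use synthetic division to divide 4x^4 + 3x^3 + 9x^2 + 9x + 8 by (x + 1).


Synthetic division with c = -1. Coefficients: 4, 3, 9, 9, 8
Bring down 4.
  4 * -1 = -4; -4 + 3 = -1
  -1 * -1 = 1; 1 + 9 = 10
  10 * -1 = -10; -10 + 9 = -1
  -1 * -1 = 1; 1 + 8 = 9
Quotient: 4x^3 - x^2 + 10x - 1, Remainder: 9


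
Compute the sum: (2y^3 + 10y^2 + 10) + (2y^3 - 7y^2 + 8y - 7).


Align terms by degree and add:
  2y^3 + 10y^2 + 10
+ 2y^3 - 7y^2 + 8y - 7
= 4y^3 + 3y^2 + 8y + 3


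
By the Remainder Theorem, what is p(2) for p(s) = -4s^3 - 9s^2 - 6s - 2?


By the Remainder Theorem, the remainder equals p(2):
  -4*(2)^3 = -32
  -9*(2)^2 = -36
  -6*(2)^1 = -12
  constant: -2
Sum: -32 - 36 - 12 - 2 = -82


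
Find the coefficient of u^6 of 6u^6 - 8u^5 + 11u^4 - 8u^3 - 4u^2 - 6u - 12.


Read off the coefficient of u^6: 6


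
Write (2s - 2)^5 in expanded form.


Expand (2s - 2)^5 by repeated multiplication:
  (2s - 2)^2 = 4s^2 - 8s + 4
  (2s - 2)^3 = 8s^3 - 24s^2 + 24s - 8
  (2s - 2)^4 = 16s^4 - 64s^3 + 96s^2 - 64s + 16
= 32s^5 - 160s^4 + 320s^3 - 320s^2 + 160s - 32


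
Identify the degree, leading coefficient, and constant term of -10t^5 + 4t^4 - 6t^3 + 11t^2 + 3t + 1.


Highest power of t is 5, with coefficient -10. Constant term is 1.
Degree = 5, leading coefficient = -10, constant term = 1


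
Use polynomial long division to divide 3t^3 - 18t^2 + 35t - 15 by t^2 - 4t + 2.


(3t^3 - 18t^2 + 35t - 15) / (t^2 - 4t + 2)
Step 1: 3t * (t^2 - 4t + 2) = 3t^3 - 12t^2 + 6t; subtract.
Step 2: -6 * (t^2 - 4t + 2) = -6t^2 + 24t - 12; subtract.
Quotient: 3t - 6, Remainder: 5t - 3


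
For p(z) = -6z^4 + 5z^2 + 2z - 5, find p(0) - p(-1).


p(0) = -5
p(-1) = -8
p(0) - p(-1) = -5 + 8 = 3


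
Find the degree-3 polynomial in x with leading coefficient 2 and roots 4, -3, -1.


p(x) = 2(x - 4)(x + 3)(x + 1)
Expand: 2x^3 - 26x - 24


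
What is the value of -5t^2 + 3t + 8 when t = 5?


Using direct substitution:
  -5 * (5)^2 = -125
  3 * (5)^1 = 15
  constant: 8
Sum = -125 + 15 + 8 = -102


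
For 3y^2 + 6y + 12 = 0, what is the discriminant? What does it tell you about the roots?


D = b^2 - 4ac = (6)^2 - 4(3)(12) = 36 - 144 = -108
Since D < 0: two complex conjugate roots (no real roots)


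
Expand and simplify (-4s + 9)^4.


Expand (-4s + 9)^4 by repeated multiplication:
  (-4s + 9)^2 = 16s^2 - 72s + 81
  (-4s + 9)^3 = -64s^3 + 432s^2 - 972s + 729
= 256s^4 - 2304s^3 + 7776s^2 - 11664s + 6561


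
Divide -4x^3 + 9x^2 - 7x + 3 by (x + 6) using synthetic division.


Synthetic division with c = -6. Coefficients: -4, 9, -7, 3
Bring down -4.
  -4 * -6 = 24; 24 + 9 = 33
  33 * -6 = -198; -198 - 7 = -205
  -205 * -6 = 1230; 1230 + 3 = 1233
Quotient: -4x^2 + 33x - 205, Remainder: 1233


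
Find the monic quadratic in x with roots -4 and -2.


p(x) = (x + 4)(x + 2)
Expand: x^2 + 6x + 8


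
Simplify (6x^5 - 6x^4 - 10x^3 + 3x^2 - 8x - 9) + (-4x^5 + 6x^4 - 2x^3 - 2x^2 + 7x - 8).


Align terms by degree and add:
  6x^5 - 6x^4 - 10x^3 + 3x^2 - 8x - 9
  -4x^5 + 6x^4 - 2x^3 - 2x^2 + 7x - 8
= 2x^5 - 12x^3 + x^2 - x - 17


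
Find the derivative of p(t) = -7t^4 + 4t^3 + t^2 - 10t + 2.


Apply the power rule term by term:
  d/dt(-7t^4) = -28t^3
  d/dt(4t^3) = 12t^2
  d/dt(t^2) = 2t
  d/dt(-10t) = -10
  d/dt(2) = 0
p'(t) = -28t^3 + 12t^2 + 2t - 10


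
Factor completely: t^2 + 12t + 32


Roots satisfy r1 + r2 = -b/a = -12 and r1*r2 = c/a = 32.
So r1 = -4, r2 = -8.
t^2 + 12t + 32 = (t - r1)(t - r2) = (t + 4)(t + 8)


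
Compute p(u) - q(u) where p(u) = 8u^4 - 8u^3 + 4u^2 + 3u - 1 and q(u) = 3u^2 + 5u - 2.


Distribute the minus sign:
  (8u^4 - 8u^3 + 4u^2 + 3u - 1)
- (3u^2 + 5u - 2)
Negate second polynomial: -3u^2 - 5u + 2
Add: 8u^4 - 8u^3 + u^2 - 2u + 1


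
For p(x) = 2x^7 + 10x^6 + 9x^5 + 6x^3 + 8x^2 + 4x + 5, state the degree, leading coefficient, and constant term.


Highest power of x is 7, with coefficient 2. Constant term is 5.
Degree = 7, leading coefficient = 2, constant term = 5


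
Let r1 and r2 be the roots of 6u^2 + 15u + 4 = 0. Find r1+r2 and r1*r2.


For au^2+bu+c=0: sum = -b/a, product = c/a.
a=6, b=15, c=4
Sum = -(15)/6 = -5/2
Product = (4)/6 = 2/3


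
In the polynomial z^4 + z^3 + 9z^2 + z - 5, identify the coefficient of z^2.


Read off the coefficient of z^2: 9


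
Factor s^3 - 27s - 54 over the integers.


Try integer roots (divisors of -54). s=6: p(6)=0.
Divide out (s - 6): quotient is s^2 + 6s + 9.
Factor the quadratic: (s + 3)(s + 3)
Result: (s - 6)(s + 3)(s + 3)


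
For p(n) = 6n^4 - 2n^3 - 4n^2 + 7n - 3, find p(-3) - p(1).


p(-3) = 480
p(1) = 4
p(-3) - p(1) = 480 - 4 = 476


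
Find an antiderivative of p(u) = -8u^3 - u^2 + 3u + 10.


Reverse power rule on each term:
  ∫ -8u^3 du = -2u^4
  ∫ -u^2 du = -(1/3)u^3
  ∫ 3u du = (3/2)u^2
  ∫ 10 du = 10u
F(u) = -2u^4 - (1/3)u^3 + (3/2)u^2 + 10u + C


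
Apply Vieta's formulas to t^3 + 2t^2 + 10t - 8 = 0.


Monic cubic t^3+bt^2+ct+d=0: sum=-b, pairwise sum=c, product=-d.
b=2, c=10, d=-8
r1+r2+r3 = -2
r1r2+r1r3+r2r3 = 10
r1r2r3 = 8


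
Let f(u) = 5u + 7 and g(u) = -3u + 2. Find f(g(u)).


Substitute g(u) into f:
f(g(u)) = 5*(-3u + 2) + 7
Expand and combine: -15u + 17


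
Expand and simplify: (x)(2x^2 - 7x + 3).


Distribute each term of the first polynomial:
  (x)(2x^2 - 7x + 3) = 2x^3 - 7x^2 + 3x
Sum: 2x^3 - 7x^2 + 3x


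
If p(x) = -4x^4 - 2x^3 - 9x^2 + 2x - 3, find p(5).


Using direct substitution:
  -4 * (5)^4 = -2500
  -2 * (5)^3 = -250
  -9 * (5)^2 = -225
  2 * (5)^1 = 10
  constant: -3
Sum = -2500 - 250 - 225 + 10 - 3 = -2968


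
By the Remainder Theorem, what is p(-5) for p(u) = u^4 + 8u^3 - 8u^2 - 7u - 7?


By the Remainder Theorem, the remainder equals p(-5):
  1*(-5)^4 = 625
  8*(-5)^3 = -1000
  -8*(-5)^2 = -200
  -7*(-5)^1 = 35
  constant: -7
Sum: 625 - 1000 - 200 + 35 - 7 = -547


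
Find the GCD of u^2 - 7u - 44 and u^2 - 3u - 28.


Factor each:
  u^2 - 7u - 44 = (u + 4)(u - 11)
  u^2 - 3u - 28 = (u + 4)(u - 7)
Common monic factor: u + 4


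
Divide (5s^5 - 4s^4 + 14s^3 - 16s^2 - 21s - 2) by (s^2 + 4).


(5s^5 - 4s^4 + 14s^3 - 16s^2 - 21s - 2) / (s^2 + 4)
Step 1: 5s^3 * (s^2 + 4) = 5s^5 + 20s^3; subtract.
Step 2: -4s^2 * (s^2 + 4) = -4s^4 - 16s^2; subtract.
Step 3: -6s * (s^2 + 4) = -6s^3 - 24s; subtract.
Step 4: 0 * (s^2 + 4) = 0; subtract.
Quotient: 5s^3 - 4s^2 - 6s, Remainder: 3s - 2


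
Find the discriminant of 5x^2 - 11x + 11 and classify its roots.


D = b^2 - 4ac = (-11)^2 - 4(5)(11) = 121 - 220 = -99
Since D < 0: two complex conjugate roots (no real roots)


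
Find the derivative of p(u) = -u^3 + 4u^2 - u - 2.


Apply the power rule term by term:
  d/du(-u^3) = -3u^2
  d/du(4u^2) = 8u
  d/du(-u) = -1
  d/du(-2) = 0
p'(u) = -3u^2 + 8u - 1


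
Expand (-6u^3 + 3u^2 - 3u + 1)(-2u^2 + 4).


Distribute each term of the first polynomial:
  (-6u^3)(-2u^2 + 4) = 12u^5 - 24u^3
  (3u^2)(-2u^2 + 4) = -6u^4 + 12u^2
  (-3u)(-2u^2 + 4) = 6u^3 - 12u
  (1)(-2u^2 + 4) = -2u^2 + 4
Sum: 12u^5 - 6u^4 - 18u^3 + 10u^2 - 12u + 4


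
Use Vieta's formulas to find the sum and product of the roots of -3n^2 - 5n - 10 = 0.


For an^2+bn+c=0: sum = -b/a, product = c/a.
a=-3, b=-5, c=-10
Sum = -(-5)/-3 = -5/3
Product = (-10)/-3 = 10/3


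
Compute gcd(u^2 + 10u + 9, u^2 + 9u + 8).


Factor each:
  u^2 + 10u + 9 = (u + 1)(u + 9)
  u^2 + 9u + 8 = (u + 1)(u + 8)
Common monic factor: u + 1


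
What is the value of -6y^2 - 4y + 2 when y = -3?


Using direct substitution:
  -6 * (-3)^2 = -54
  -4 * (-3)^1 = 12
  constant: 2
Sum = -54 + 12 + 2 = -40


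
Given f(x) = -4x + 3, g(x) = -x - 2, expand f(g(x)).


Substitute g(x) into f:
f(g(x)) = -4*(-x - 2) + 3
Expand and combine: 4x + 11


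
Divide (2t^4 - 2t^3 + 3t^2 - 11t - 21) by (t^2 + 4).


(2t^4 - 2t^3 + 3t^2 - 11t - 21) / (t^2 + 4)
Step 1: 2t^2 * (t^2 + 4) = 2t^4 + 8t^2; subtract.
Step 2: -2t * (t^2 + 4) = -2t^3 - 8t; subtract.
Step 3: -5 * (t^2 + 4) = -5t^2 - 20; subtract.
Quotient: 2t^2 - 2t - 5, Remainder: -3t - 1


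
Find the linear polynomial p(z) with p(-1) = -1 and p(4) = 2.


p(z) = mz + b. Using p(-1)=-1, p(4)=2:
m = (-1 - 2)/(-1 - 4) = -3/-5 = 3/5
b = -1 - m*(-1) = -1 + 3/5 = -2/5
p(z) = (3/5)z - (2/5)


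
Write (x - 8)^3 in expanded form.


Expand (x - 8)^3 by repeated multiplication:
  (x - 8)^2 = x^2 - 16x + 64
= x^3 - 24x^2 + 192x - 512


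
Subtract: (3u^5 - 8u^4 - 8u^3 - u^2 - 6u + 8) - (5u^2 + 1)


Distribute the minus sign:
  (3u^5 - 8u^4 - 8u^3 - u^2 - 6u + 8)
- (5u^2 + 1)
Negate second polynomial: -5u^2 - 1
Add: 3u^5 - 8u^4 - 8u^3 - 6u^2 - 6u + 7


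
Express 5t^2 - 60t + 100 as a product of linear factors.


Roots satisfy r1 + r2 = -b/a = 12 and r1*r2 = c/a = 20.
So r1 = 10, r2 = 2.
5t^2 - 60t + 100 = 5(t - r1)(t - r2) = 5(t - 10)(t - 2)


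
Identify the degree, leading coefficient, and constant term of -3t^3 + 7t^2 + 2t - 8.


Highest power of t is 3, with coefficient -3. Constant term is -8.
Degree = 3, leading coefficient = -3, constant term = -8


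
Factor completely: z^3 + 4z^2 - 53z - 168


Try integer roots (divisors of -168). z=-8: p(-8)=0.
Divide out (z + 8): quotient is z^2 - 4z - 21.
Factor the quadratic: (z - 7)(z + 3)
Result: (z + 8)(z - 7)(z + 3)


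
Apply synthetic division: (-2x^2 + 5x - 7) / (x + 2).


Synthetic division with c = -2. Coefficients: -2, 5, -7
Bring down -2.
  -2 * -2 = 4; 4 + 5 = 9
  9 * -2 = -18; -18 - 7 = -25
Quotient: -2x + 9, Remainder: -25


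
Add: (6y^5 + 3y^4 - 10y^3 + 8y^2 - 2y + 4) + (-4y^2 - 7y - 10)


Align terms by degree and add:
  6y^5 + 3y^4 - 10y^3 + 8y^2 - 2y + 4
  -4y^2 - 7y - 10
= 6y^5 + 3y^4 - 10y^3 + 4y^2 - 9y - 6


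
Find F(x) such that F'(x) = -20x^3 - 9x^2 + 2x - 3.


Reverse power rule on each term:
  ∫ -20x^3 dx = -5x^4
  ∫ -9x^2 dx = -3x^3
  ∫ 2x dx = x^2
  ∫ -3 dx = -3x
F(x) = -5x^4 - 3x^3 + x^2 - 3x + C


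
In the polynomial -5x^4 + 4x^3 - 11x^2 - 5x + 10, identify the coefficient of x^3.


Read off the coefficient of x^3: 4


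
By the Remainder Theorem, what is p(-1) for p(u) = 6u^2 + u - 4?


By the Remainder Theorem, the remainder equals p(-1):
  6*(-1)^2 = 6
  1*(-1)^1 = -1
  constant: -4
Sum: 6 - 1 - 4 = 1


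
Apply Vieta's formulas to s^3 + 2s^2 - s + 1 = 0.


Monic cubic s^3+bs^2+cs+d=0: sum=-b, pairwise sum=c, product=-d.
b=2, c=-1, d=1
r1+r2+r3 = -2
r1r2+r1r3+r2r3 = -1
r1r2r3 = -1


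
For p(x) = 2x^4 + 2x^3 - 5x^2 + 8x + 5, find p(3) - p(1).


p(3) = 200
p(1) = 12
p(3) - p(1) = 200 - 12 = 188


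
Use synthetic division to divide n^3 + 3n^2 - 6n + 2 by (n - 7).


Synthetic division with c = 7. Coefficients: 1, 3, -6, 2
Bring down 1.
  1 * 7 = 7; 7 + 3 = 10
  10 * 7 = 70; 70 - 6 = 64
  64 * 7 = 448; 448 + 2 = 450
Quotient: n^2 + 10n + 64, Remainder: 450


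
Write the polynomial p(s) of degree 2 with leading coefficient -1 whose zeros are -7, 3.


p(s) = -(s + 7)(s - 3)
Expand: -s^2 - 4s + 21


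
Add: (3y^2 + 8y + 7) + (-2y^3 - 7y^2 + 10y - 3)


Align terms by degree and add:
  3y^2 + 8y + 7
  -2y^3 - 7y^2 + 10y - 3
= -2y^3 - 4y^2 + 18y + 4


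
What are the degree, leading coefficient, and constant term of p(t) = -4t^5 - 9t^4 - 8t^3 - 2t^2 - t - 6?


Highest power of t is 5, with coefficient -4. Constant term is -6.
Degree = 5, leading coefficient = -4, constant term = -6


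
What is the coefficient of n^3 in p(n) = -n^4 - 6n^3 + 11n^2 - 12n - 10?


Read off the coefficient of n^3: -6


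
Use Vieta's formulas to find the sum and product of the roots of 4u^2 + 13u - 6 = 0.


For au^2+bu+c=0: sum = -b/a, product = c/a.
a=4, b=13, c=-6
Sum = -(13)/4 = -13/4
Product = (-6)/4 = -3/2


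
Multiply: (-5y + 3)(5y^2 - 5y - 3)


Distribute each term of the first polynomial:
  (-5y)(5y^2 - 5y - 3) = -25y^3 + 25y^2 + 15y
  (3)(5y^2 - 5y - 3) = 15y^2 - 15y - 9
Sum: -25y^3 + 40y^2 - 9


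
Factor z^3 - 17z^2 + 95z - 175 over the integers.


Try integer roots (divisors of -175). z=5: p(5)=0.
Divide out (z - 5): quotient is z^2 - 12z + 35.
Factor the quadratic: (z - 5)(z - 7)
Result: (z - 5)(z - 5)(z - 7)


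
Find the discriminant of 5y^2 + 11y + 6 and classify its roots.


D = b^2 - 4ac = (11)^2 - 4(5)(6) = 121 - 120 = 1
Since D > 0: two distinct rational roots


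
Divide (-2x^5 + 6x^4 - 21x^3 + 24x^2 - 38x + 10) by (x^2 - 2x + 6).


(-2x^5 + 6x^4 - 21x^3 + 24x^2 - 38x + 10) / (x^2 - 2x + 6)
Step 1: -2x^3 * (x^2 - 2x + 6) = -2x^5 + 4x^4 - 12x^3; subtract.
Step 2: 2x^2 * (x^2 - 2x + 6) = 2x^4 - 4x^3 + 12x^2; subtract.
Step 3: -5x * (x^2 - 2x + 6) = -5x^3 + 10x^2 - 30x; subtract.
Step 4: 2 * (x^2 - 2x + 6) = 2x^2 - 4x + 12; subtract.
Quotient: -2x^3 + 2x^2 - 5x + 2, Remainder: -4x - 2


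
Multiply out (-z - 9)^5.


Expand (-z - 9)^5 by repeated multiplication:
  (-z - 9)^2 = z^2 + 18z + 81
  (-z - 9)^3 = -z^3 - 27z^2 - 243z - 729
  (-z - 9)^4 = z^4 + 36z^3 + 486z^2 + 2916z + 6561
= -z^5 - 45z^4 - 810z^3 - 7290z^2 - 32805z - 59049


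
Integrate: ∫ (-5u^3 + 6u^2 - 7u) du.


Reverse power rule on each term:
  ∫ -5u^3 du = -(5/4)u^4
  ∫ 6u^2 du = 2u^3
  ∫ -7u du = -(7/2)u^2
F(u) = -(5/4)u^4 + 2u^3 - (7/2)u^2 + C


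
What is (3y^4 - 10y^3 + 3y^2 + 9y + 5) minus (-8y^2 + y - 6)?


Distribute the minus sign:
  (3y^4 - 10y^3 + 3y^2 + 9y + 5)
- (-8y^2 + y - 6)
Negate second polynomial: 8y^2 - y + 6
Add: 3y^4 - 10y^3 + 11y^2 + 8y + 11


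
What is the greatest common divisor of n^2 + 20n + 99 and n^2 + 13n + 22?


Factor each:
  n^2 + 20n + 99 = (n + 11)(n + 9)
  n^2 + 13n + 22 = (n + 11)(n + 2)
Common monic factor: n + 11


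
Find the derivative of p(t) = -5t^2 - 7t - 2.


Apply the power rule term by term:
  d/dt(-5t^2) = -10t
  d/dt(-7t) = -7
  d/dt(-2) = 0
p'(t) = -10t - 7


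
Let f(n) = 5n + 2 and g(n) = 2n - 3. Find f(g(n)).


Substitute g(n) into f:
f(g(n)) = 5*(2n - 3) + 2
Expand and combine: 10n - 13


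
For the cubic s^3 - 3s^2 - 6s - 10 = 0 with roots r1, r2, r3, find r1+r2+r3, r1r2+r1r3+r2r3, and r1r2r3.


Monic cubic s^3+bs^2+cs+d=0: sum=-b, pairwise sum=c, product=-d.
b=-3, c=-6, d=-10
r1+r2+r3 = 3
r1r2+r1r3+r2r3 = -6
r1r2r3 = 10


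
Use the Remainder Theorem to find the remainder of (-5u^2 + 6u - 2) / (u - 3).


By the Remainder Theorem, the remainder equals p(3):
  -5*(3)^2 = -45
  6*(3)^1 = 18
  constant: -2
Sum: -45 + 18 - 2 = -29


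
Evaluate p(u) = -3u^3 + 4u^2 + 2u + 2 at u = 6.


Using direct substitution:
  -3 * (6)^3 = -648
  4 * (6)^2 = 144
  2 * (6)^1 = 12
  constant: 2
Sum = -648 + 144 + 12 + 2 = -490


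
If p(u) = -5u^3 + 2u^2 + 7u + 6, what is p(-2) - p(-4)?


p(-2) = 40
p(-4) = 330
p(-2) - p(-4) = 40 - 330 = -290


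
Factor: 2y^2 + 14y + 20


Roots satisfy r1 + r2 = -b/a = -7 and r1*r2 = c/a = 10.
So r1 = -5, r2 = -2.
2y^2 + 14y + 20 = 2(y - r1)(y - r2) = 2(y + 5)(y + 2)


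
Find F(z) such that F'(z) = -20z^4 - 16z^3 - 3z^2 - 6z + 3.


Reverse power rule on each term:
  ∫ -20z^4 dz = -4z^5
  ∫ -16z^3 dz = -4z^4
  ∫ -3z^2 dz = -z^3
  ∫ -6z dz = -3z^2
  ∫ 3 dz = 3z
F(z) = -4z^5 - 4z^4 - z^3 - 3z^2 + 3z + C


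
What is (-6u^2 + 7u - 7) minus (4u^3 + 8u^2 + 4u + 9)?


Distribute the minus sign:
  (-6u^2 + 7u - 7)
- (4u^3 + 8u^2 + 4u + 9)
Negate second polynomial: -4u^3 - 8u^2 - 4u - 9
Add: -4u^3 - 14u^2 + 3u - 16


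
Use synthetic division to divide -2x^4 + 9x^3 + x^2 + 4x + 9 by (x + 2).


Synthetic division with c = -2. Coefficients: -2, 9, 1, 4, 9
Bring down -2.
  -2 * -2 = 4; 4 + 9 = 13
  13 * -2 = -26; -26 + 1 = -25
  -25 * -2 = 50; 50 + 4 = 54
  54 * -2 = -108; -108 + 9 = -99
Quotient: -2x^3 + 13x^2 - 25x + 54, Remainder: -99


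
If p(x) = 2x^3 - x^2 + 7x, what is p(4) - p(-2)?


p(4) = 140
p(-2) = -34
p(4) - p(-2) = 140 + 34 = 174


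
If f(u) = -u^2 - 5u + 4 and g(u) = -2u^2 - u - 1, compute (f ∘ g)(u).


Substitute g(u) into f:
f(g(u)) = -1*(-2u^2 - u - 1)^2 + (-5)*(-2u^2 - u - 1) + 4
(-2u^2 - u - 1)^2 = 4u^4 + 4u^3 + 5u^2 + 2u + 1
Expand and combine: -4u^4 - 4u^3 + 5u^2 + 3u + 8


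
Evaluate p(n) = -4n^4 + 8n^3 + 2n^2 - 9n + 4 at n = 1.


Using direct substitution:
  -4 * (1)^4 = -4
  8 * (1)^3 = 8
  2 * (1)^2 = 2
  -9 * (1)^1 = -9
  constant: 4
Sum = -4 + 8 + 2 - 9 + 4 = 1


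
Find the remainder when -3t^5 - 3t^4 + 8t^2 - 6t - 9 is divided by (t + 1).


By the Remainder Theorem, the remainder equals p(-1):
  -3*(-1)^5 = 3
  -3*(-1)^4 = -3
  0*(-1)^3 = 0
  8*(-1)^2 = 8
  -6*(-1)^1 = 6
  constant: -9
Sum: 3 - 3 + 0 + 8 + 6 - 9 = 5


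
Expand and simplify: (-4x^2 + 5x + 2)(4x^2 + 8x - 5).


Distribute each term of the first polynomial:
  (-4x^2)(4x^2 + 8x - 5) = -16x^4 - 32x^3 + 20x^2
  (5x)(4x^2 + 8x - 5) = 20x^3 + 40x^2 - 25x
  (2)(4x^2 + 8x - 5) = 8x^2 + 16x - 10
Sum: -16x^4 - 12x^3 + 68x^2 - 9x - 10


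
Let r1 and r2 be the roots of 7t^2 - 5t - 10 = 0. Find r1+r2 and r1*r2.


For at^2+bt+c=0: sum = -b/a, product = c/a.
a=7, b=-5, c=-10
Sum = -(-5)/7 = 5/7
Product = (-10)/7 = -10/7


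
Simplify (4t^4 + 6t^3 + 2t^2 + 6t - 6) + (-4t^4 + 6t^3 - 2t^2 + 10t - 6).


Align terms by degree and add:
  4t^4 + 6t^3 + 2t^2 + 6t - 6
  -4t^4 + 6t^3 - 2t^2 + 10t - 6
= 12t^3 + 16t - 12


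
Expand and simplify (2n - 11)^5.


Expand (2n - 11)^5 by repeated multiplication:
  (2n - 11)^2 = 4n^2 - 44n + 121
  (2n - 11)^3 = 8n^3 - 132n^2 + 726n - 1331
  (2n - 11)^4 = 16n^4 - 352n^3 + 2904n^2 - 10648n + 14641
= 32n^5 - 880n^4 + 9680n^3 - 53240n^2 + 146410n - 161051


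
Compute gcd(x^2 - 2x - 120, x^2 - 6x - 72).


Factor each:
  x^2 - 2x - 120 = (x - 12)(x + 10)
  x^2 - 6x - 72 = (x - 12)(x + 6)
Common monic factor: x - 12


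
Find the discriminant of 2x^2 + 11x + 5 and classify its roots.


D = b^2 - 4ac = (11)^2 - 4(2)(5) = 121 - 40 = 81
Since D > 0: two distinct rational roots


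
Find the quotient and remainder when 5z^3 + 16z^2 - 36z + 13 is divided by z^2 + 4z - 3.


(5z^3 + 16z^2 - 36z + 13) / (z^2 + 4z - 3)
Step 1: 5z * (z^2 + 4z - 3) = 5z^3 + 20z^2 - 15z; subtract.
Step 2: -4 * (z^2 + 4z - 3) = -4z^2 - 16z + 12; subtract.
Quotient: 5z - 4, Remainder: -5z + 1


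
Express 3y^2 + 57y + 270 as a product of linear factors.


Roots satisfy r1 + r2 = -b/a = -19 and r1*r2 = c/a = 90.
So r1 = -10, r2 = -9.
3y^2 + 57y + 270 = 3(y - r1)(y - r2) = 3(y + 10)(y + 9)


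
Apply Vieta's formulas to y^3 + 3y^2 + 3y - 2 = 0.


Monic cubic y^3+by^2+cy+d=0: sum=-b, pairwise sum=c, product=-d.
b=3, c=3, d=-2
r1+r2+r3 = -3
r1r2+r1r3+r2r3 = 3
r1r2r3 = 2


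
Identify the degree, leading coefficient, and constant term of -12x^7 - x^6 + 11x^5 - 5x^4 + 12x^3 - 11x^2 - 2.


Highest power of x is 7, with coefficient -12. Constant term is -2.
Degree = 7, leading coefficient = -12, constant term = -2


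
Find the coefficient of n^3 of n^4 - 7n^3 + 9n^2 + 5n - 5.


Read off the coefficient of n^3: -7


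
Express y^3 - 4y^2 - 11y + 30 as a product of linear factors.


Try integer roots (divisors of 30). y=2: p(2)=0.
Divide out (y - 2): quotient is y^2 - 2y - 15.
Factor the quadratic: (y - 5)(y + 3)
Result: (y - 2)(y - 5)(y + 3)


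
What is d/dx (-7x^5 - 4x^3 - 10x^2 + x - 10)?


Apply the power rule term by term:
  d/dx(-7x^5) = -35x^4
  d/dx(-4x^3) = -12x^2
  d/dx(-10x^2) = -20x
  d/dx(x) = 1
  d/dx(-10) = 0
p'(x) = -35x^4 - 12x^2 - 20x + 1


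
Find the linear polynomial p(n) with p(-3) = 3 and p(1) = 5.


p(n) = mn + b. Using p(-3)=3, p(1)=5:
m = (3 - 5)/(-3 - 1) = -2/-4 = 1/2
b = 3 - m*(-3) = 3 + 3/2 = 9/2
p(n) = (1/2)n + (9/2)


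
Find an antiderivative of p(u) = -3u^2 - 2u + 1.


Reverse power rule on each term:
  ∫ -3u^2 du = -u^3
  ∫ -2u du = -u^2
  ∫ 1 du = u
F(u) = -u^3 - u^2 + u + C


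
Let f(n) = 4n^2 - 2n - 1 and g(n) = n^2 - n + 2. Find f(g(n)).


Substitute g(n) into f:
f(g(n)) = 4*(n^2 - n + 2)^2 + (-2)*(n^2 - n + 2) + (-1)
(n^2 - n + 2)^2 = n^4 - 2n^3 + 5n^2 - 4n + 4
Expand and combine: 4n^4 - 8n^3 + 18n^2 - 14n + 11


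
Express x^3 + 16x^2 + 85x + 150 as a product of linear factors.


Try integer roots (divisors of 150). x=-5: p(-5)=0.
Divide out (x + 5): quotient is x^2 + 11x + 30.
Factor the quadratic: (x + 6)(x + 5)
Result: (x + 5)(x + 6)(x + 5)


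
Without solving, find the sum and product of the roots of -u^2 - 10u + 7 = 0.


For au^2+bu+c=0: sum = -b/a, product = c/a.
a=-1, b=-10, c=7
Sum = -(-10)/-1 = -10
Product = (7)/-1 = -7


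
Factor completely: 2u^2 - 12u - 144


Roots satisfy r1 + r2 = -b/a = 6 and r1*r2 = c/a = -72.
So r1 = 12, r2 = -6.
2u^2 - 12u - 144 = 2(u - r1)(u - r2) = 2(u - 12)(u + 6)


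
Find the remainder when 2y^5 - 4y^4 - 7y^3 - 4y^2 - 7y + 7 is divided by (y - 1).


By the Remainder Theorem, the remainder equals p(1):
  2*(1)^5 = 2
  -4*(1)^4 = -4
  -7*(1)^3 = -7
  -4*(1)^2 = -4
  -7*(1)^1 = -7
  constant: 7
Sum: 2 - 4 - 7 - 4 - 7 + 7 = -13


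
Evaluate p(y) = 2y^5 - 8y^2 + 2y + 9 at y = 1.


Using direct substitution:
  2 * (1)^5 = 2
  0 * (1)^4 = 0
  0 * (1)^3 = 0
  -8 * (1)^2 = -8
  2 * (1)^1 = 2
  constant: 9
Sum = 2 + 0 + 0 - 8 + 2 + 9 = 5


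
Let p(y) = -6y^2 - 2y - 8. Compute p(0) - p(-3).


p(0) = -8
p(-3) = -56
p(0) - p(-3) = -8 + 56 = 48


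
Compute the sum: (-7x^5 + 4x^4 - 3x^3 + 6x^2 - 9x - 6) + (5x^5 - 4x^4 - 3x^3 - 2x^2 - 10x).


Align terms by degree and add:
  -7x^5 + 4x^4 - 3x^3 + 6x^2 - 9x - 6
+ 5x^5 - 4x^4 - 3x^3 - 2x^2 - 10x
= -2x^5 - 6x^3 + 4x^2 - 19x - 6


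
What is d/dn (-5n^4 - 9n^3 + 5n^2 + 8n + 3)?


Apply the power rule term by term:
  d/dn(-5n^4) = -20n^3
  d/dn(-9n^3) = -27n^2
  d/dn(5n^2) = 10n
  d/dn(8n) = 8
  d/dn(3) = 0
p'(n) = -20n^3 - 27n^2 + 10n + 8


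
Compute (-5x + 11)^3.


Expand (-5x + 11)^3 by repeated multiplication:
  (-5x + 11)^2 = 25x^2 - 110x + 121
= -125x^3 + 825x^2 - 1815x + 1331


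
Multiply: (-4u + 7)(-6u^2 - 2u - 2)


Distribute each term of the first polynomial:
  (-4u)(-6u^2 - 2u - 2) = 24u^3 + 8u^2 + 8u
  (7)(-6u^2 - 2u - 2) = -42u^2 - 14u - 14
Sum: 24u^3 - 34u^2 - 6u - 14


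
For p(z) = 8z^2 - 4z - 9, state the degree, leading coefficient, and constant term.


Highest power of z is 2, with coefficient 8. Constant term is -9.
Degree = 2, leading coefficient = 8, constant term = -9


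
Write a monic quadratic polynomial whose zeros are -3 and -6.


p(z) = (z + 3)(z + 6)
Expand: z^2 + 9z + 18


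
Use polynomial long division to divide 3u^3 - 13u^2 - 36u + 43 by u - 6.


(3u^3 - 13u^2 - 36u + 43) / (u - 6)
Step 1: 3u^2 * (u - 6) = 3u^3 - 18u^2; subtract.
Step 2: 5u * (u - 6) = 5u^2 - 30u; subtract.
Step 3: -6 * (u - 6) = -6u + 36; subtract.
Quotient: 3u^2 + 5u - 6, Remainder: 7


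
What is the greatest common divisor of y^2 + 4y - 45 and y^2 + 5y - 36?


Factor each:
  y^2 + 4y - 45 = (y + 9)(y - 5)
  y^2 + 5y - 36 = (y + 9)(y - 4)
Common monic factor: y + 9


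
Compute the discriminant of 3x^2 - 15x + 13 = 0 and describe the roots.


D = b^2 - 4ac = (-15)^2 - 4(3)(13) = 225 - 156 = 69
Since D > 0: two distinct irrational roots


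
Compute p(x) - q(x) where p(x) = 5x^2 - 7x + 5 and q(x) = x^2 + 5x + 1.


Distribute the minus sign:
  (5x^2 - 7x + 5)
- (x^2 + 5x + 1)
Negate second polynomial: -x^2 - 5x - 1
Add: 4x^2 - 12x + 4


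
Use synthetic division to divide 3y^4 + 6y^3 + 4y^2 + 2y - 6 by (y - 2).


Synthetic division with c = 2. Coefficients: 3, 6, 4, 2, -6
Bring down 3.
  3 * 2 = 6; 6 + 6 = 12
  12 * 2 = 24; 24 + 4 = 28
  28 * 2 = 56; 56 + 2 = 58
  58 * 2 = 116; 116 - 6 = 110
Quotient: 3y^3 + 12y^2 + 28y + 58, Remainder: 110


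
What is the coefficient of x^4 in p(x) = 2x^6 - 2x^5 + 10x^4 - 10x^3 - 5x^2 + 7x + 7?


Read off the coefficient of x^4: 10


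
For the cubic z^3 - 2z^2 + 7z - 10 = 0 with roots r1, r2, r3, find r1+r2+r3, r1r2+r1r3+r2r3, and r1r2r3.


Monic cubic z^3+bz^2+cz+d=0: sum=-b, pairwise sum=c, product=-d.
b=-2, c=7, d=-10
r1+r2+r3 = 2
r1r2+r1r3+r2r3 = 7
r1r2r3 = 10


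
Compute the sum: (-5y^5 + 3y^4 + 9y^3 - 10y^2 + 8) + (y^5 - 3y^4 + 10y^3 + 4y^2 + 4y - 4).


Align terms by degree and add:
  -5y^5 + 3y^4 + 9y^3 - 10y^2 + 8
+ y^5 - 3y^4 + 10y^3 + 4y^2 + 4y - 4
= -4y^5 + 19y^3 - 6y^2 + 4y + 4


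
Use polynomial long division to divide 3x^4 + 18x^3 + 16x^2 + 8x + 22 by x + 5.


(3x^4 + 18x^3 + 16x^2 + 8x + 22) / (x + 5)
Step 1: 3x^3 * (x + 5) = 3x^4 + 15x^3; subtract.
Step 2: 3x^2 * (x + 5) = 3x^3 + 15x^2; subtract.
Step 3: x * (x + 5) = x^2 + 5x; subtract.
Step 4: 3 * (x + 5) = 3x + 15; subtract.
Quotient: 3x^3 + 3x^2 + x + 3, Remainder: 7


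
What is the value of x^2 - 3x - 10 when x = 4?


Using direct substitution:
  1 * (4)^2 = 16
  -3 * (4)^1 = -12
  constant: -10
Sum = 16 - 12 - 10 = -6


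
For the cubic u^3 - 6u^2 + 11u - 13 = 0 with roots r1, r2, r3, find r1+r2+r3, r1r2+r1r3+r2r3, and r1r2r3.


Monic cubic u^3+bu^2+cu+d=0: sum=-b, pairwise sum=c, product=-d.
b=-6, c=11, d=-13
r1+r2+r3 = 6
r1r2+r1r3+r2r3 = 11
r1r2r3 = 13


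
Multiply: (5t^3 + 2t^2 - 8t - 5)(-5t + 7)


Distribute each term of the first polynomial:
  (5t^3)(-5t + 7) = -25t^4 + 35t^3
  (2t^2)(-5t + 7) = -10t^3 + 14t^2
  (-8t)(-5t + 7) = 40t^2 - 56t
  (-5)(-5t + 7) = 25t - 35
Sum: -25t^4 + 25t^3 + 54t^2 - 31t - 35


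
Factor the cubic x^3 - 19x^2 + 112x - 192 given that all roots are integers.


Try integer roots (divisors of -192). x=3: p(3)=0.
Divide out (x - 3): quotient is x^2 - 16x + 64.
Factor the quadratic: (x - 8)(x - 8)
Result: (x - 3)(x - 8)(x - 8)


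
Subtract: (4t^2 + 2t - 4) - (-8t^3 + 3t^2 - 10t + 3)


Distribute the minus sign:
  (4t^2 + 2t - 4)
- (-8t^3 + 3t^2 - 10t + 3)
Negate second polynomial: 8t^3 - 3t^2 + 10t - 3
Add: 8t^3 + t^2 + 12t - 7


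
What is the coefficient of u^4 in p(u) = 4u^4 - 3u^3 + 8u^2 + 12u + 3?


Read off the coefficient of u^4: 4


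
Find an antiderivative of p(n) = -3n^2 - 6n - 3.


Reverse power rule on each term:
  ∫ -3n^2 dn = -n^3
  ∫ -6n dn = -3n^2
  ∫ -3 dn = -3n
F(n) = -n^3 - 3n^2 - 3n + C


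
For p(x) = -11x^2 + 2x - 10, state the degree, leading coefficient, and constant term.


Highest power of x is 2, with coefficient -11. Constant term is -10.
Degree = 2, leading coefficient = -11, constant term = -10


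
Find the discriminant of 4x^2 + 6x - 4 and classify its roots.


D = b^2 - 4ac = (6)^2 - 4(4)(-4) = 36 + 64 = 100
Since D > 0: two distinct rational roots


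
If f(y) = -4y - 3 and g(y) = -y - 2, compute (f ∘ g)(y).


Substitute g(y) into f:
f(g(y)) = -4*(-y - 2) + (-3)
Expand and combine: 4y + 5


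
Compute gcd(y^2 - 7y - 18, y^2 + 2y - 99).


Factor each:
  y^2 - 7y - 18 = (y - 9)(y + 2)
  y^2 + 2y - 99 = (y - 9)(y + 11)
Common monic factor: y - 9


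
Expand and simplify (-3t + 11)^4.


Expand (-3t + 11)^4 by repeated multiplication:
  (-3t + 11)^2 = 9t^2 - 66t + 121
  (-3t + 11)^3 = -27t^3 + 297t^2 - 1089t + 1331
= 81t^4 - 1188t^3 + 6534t^2 - 15972t + 14641


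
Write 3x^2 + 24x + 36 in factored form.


Roots satisfy r1 + r2 = -b/a = -8 and r1*r2 = c/a = 12.
So r1 = -6, r2 = -2.
3x^2 + 24x + 36 = 3(x - r1)(x - r2) = 3(x + 6)(x + 2)


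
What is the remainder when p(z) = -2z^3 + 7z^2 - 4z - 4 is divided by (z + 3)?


By the Remainder Theorem, the remainder equals p(-3):
  -2*(-3)^3 = 54
  7*(-3)^2 = 63
  -4*(-3)^1 = 12
  constant: -4
Sum: 54 + 63 + 12 - 4 = 125


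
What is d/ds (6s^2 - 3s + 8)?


Apply the power rule term by term:
  d/ds(6s^2) = 12s
  d/ds(-3s) = -3
  d/ds(8) = 0
p'(s) = 12s - 3


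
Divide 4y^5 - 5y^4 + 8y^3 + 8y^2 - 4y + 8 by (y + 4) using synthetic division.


Synthetic division with c = -4. Coefficients: 4, -5, 8, 8, -4, 8
Bring down 4.
  4 * -4 = -16; -16 - 5 = -21
  -21 * -4 = 84; 84 + 8 = 92
  92 * -4 = -368; -368 + 8 = -360
  -360 * -4 = 1440; 1440 - 4 = 1436
  1436 * -4 = -5744; -5744 + 8 = -5736
Quotient: 4y^4 - 21y^3 + 92y^2 - 360y + 1436, Remainder: -5736


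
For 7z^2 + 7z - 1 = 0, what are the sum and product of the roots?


For az^2+bz+c=0: sum = -b/a, product = c/a.
a=7, b=7, c=-1
Sum = -(7)/7 = -1
Product = (-1)/7 = -1/7


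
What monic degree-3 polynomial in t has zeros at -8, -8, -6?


p(t) = (t + 8)(t + 8)(t + 6)
Expand: t^3 + 22t^2 + 160t + 384


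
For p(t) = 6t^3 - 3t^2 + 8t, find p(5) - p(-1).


p(5) = 715
p(-1) = -17
p(5) - p(-1) = 715 + 17 = 732


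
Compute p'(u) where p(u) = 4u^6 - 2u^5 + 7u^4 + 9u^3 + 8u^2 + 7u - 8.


Apply the power rule term by term:
  d/du(4u^6) = 24u^5
  d/du(-2u^5) = -10u^4
  d/du(7u^4) = 28u^3
  d/du(9u^3) = 27u^2
  d/du(8u^2) = 16u
  d/du(7u) = 7
  d/du(-8) = 0
p'(u) = 24u^5 - 10u^4 + 28u^3 + 27u^2 + 16u + 7


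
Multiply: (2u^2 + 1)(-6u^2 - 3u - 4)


Distribute each term of the first polynomial:
  (2u^2)(-6u^2 - 3u - 4) = -12u^4 - 6u^3 - 8u^2
  (1)(-6u^2 - 3u - 4) = -6u^2 - 3u - 4
Sum: -12u^4 - 6u^3 - 14u^2 - 3u - 4


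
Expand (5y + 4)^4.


Expand (5y + 4)^4 by repeated multiplication:
  (5y + 4)^2 = 25y^2 + 40y + 16
  (5y + 4)^3 = 125y^3 + 300y^2 + 240y + 64
= 625y^4 + 2000y^3 + 2400y^2 + 1280y + 256


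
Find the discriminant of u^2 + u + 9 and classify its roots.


D = b^2 - 4ac = (1)^2 - 4(1)(9) = 1 - 36 = -35
Since D < 0: two complex conjugate roots (no real roots)


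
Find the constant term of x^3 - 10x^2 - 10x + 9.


Read off the constant term: 9


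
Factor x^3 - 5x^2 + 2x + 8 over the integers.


Try integer roots (divisors of 8). x=4: p(4)=0.
Divide out (x - 4): quotient is x^2 - x - 2.
Factor the quadratic: (x - 2)(x + 1)
Result: (x - 4)(x - 2)(x + 1)


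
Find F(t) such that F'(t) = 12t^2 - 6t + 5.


Reverse power rule on each term:
  ∫ 12t^2 dt = 4t^3
  ∫ -6t dt = -3t^2
  ∫ 5 dt = 5t
F(t) = 4t^3 - 3t^2 + 5t + C


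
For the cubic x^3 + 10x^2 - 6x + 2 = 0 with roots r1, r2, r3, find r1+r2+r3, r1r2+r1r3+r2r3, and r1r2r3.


Monic cubic x^3+bx^2+cx+d=0: sum=-b, pairwise sum=c, product=-d.
b=10, c=-6, d=2
r1+r2+r3 = -10
r1r2+r1r3+r2r3 = -6
r1r2r3 = -2


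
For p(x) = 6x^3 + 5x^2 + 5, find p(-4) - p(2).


p(-4) = -299
p(2) = 73
p(-4) - p(2) = -299 - 73 = -372


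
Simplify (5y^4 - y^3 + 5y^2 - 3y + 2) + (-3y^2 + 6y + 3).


Align terms by degree and add:
  5y^4 - y^3 + 5y^2 - 3y + 2
  -3y^2 + 6y + 3
= 5y^4 - y^3 + 2y^2 + 3y + 5


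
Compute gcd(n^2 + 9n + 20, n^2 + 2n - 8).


Factor each:
  n^2 + 9n + 20 = (n + 4)(n + 5)
  n^2 + 2n - 8 = (n + 4)(n - 2)
Common monic factor: n + 4


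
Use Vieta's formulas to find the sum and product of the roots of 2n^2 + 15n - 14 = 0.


For an^2+bn+c=0: sum = -b/a, product = c/a.
a=2, b=15, c=-14
Sum = -(15)/2 = -15/2
Product = (-14)/2 = -7


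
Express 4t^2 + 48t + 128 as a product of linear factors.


Roots satisfy r1 + r2 = -b/a = -12 and r1*r2 = c/a = 32.
So r1 = -4, r2 = -8.
4t^2 + 48t + 128 = 4(t - r1)(t - r2) = 4(t + 4)(t + 8)


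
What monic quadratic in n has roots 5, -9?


p(n) = (n - 5)(n + 9)
Expand: n^2 + 4n - 45


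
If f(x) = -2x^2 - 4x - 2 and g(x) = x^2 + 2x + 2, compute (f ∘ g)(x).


Substitute g(x) into f:
f(g(x)) = -2*(x^2 + 2x + 2)^2 + (-4)*(x^2 + 2x + 2) + (-2)
(x^2 + 2x + 2)^2 = x^4 + 4x^3 + 8x^2 + 8x + 4
Expand and combine: -2x^4 - 8x^3 - 20x^2 - 24x - 18


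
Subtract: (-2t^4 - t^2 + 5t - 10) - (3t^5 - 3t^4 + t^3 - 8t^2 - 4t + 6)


Distribute the minus sign:
  (-2t^4 - t^2 + 5t - 10)
- (3t^5 - 3t^4 + t^3 - 8t^2 - 4t + 6)
Negate second polynomial: -3t^5 + 3t^4 - t^3 + 8t^2 + 4t - 6
Add: -3t^5 + t^4 - t^3 + 7t^2 + 9t - 16


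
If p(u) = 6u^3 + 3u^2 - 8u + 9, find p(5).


Using direct substitution:
  6 * (5)^3 = 750
  3 * (5)^2 = 75
  -8 * (5)^1 = -40
  constant: 9
Sum = 750 + 75 - 40 + 9 = 794


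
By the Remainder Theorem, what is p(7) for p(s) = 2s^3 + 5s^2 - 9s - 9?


By the Remainder Theorem, the remainder equals p(7):
  2*(7)^3 = 686
  5*(7)^2 = 245
  -9*(7)^1 = -63
  constant: -9
Sum: 686 + 245 - 63 - 9 = 859


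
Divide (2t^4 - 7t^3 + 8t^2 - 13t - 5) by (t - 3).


(2t^4 - 7t^3 + 8t^2 - 13t - 5) / (t - 3)
Step 1: 2t^3 * (t - 3) = 2t^4 - 6t^3; subtract.
Step 2: -t^2 * (t - 3) = -t^3 + 3t^2; subtract.
Step 3: 5t * (t - 3) = 5t^2 - 15t; subtract.
Step 4: 2 * (t - 3) = 2t - 6; subtract.
Quotient: 2t^3 - t^2 + 5t + 2, Remainder: 1


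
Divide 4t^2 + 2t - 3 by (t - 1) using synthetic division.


Synthetic division with c = 1. Coefficients: 4, 2, -3
Bring down 4.
  4 * 1 = 4; 4 + 2 = 6
  6 * 1 = 6; 6 - 3 = 3
Quotient: 4t + 6, Remainder: 3


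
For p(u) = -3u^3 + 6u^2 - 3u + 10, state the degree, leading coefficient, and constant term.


Highest power of u is 3, with coefficient -3. Constant term is 10.
Degree = 3, leading coefficient = -3, constant term = 10


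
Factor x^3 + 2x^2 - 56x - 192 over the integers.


Try integer roots (divisors of -192). x=8: p(8)=0.
Divide out (x - 8): quotient is x^2 + 10x + 24.
Factor the quadratic: (x + 6)(x + 4)
Result: (x - 8)(x + 6)(x + 4)


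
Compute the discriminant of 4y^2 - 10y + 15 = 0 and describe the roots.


D = b^2 - 4ac = (-10)^2 - 4(4)(15) = 100 - 240 = -140
Since D < 0: two complex conjugate roots (no real roots)


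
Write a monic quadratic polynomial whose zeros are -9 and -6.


p(z) = (z + 9)(z + 6)
Expand: z^2 + 15z + 54


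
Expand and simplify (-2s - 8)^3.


Expand (-2s - 8)^3 by repeated multiplication:
  (-2s - 8)^2 = 4s^2 + 32s + 64
= -8s^3 - 96s^2 - 384s - 512


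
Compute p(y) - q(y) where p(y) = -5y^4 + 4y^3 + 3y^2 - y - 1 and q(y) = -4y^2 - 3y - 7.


Distribute the minus sign:
  (-5y^4 + 4y^3 + 3y^2 - y - 1)
- (-4y^2 - 3y - 7)
Negate second polynomial: 4y^2 + 3y + 7
Add: -5y^4 + 4y^3 + 7y^2 + 2y + 6


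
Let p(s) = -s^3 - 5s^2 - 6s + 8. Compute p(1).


Using direct substitution:
  -1 * (1)^3 = -1
  -5 * (1)^2 = -5
  -6 * (1)^1 = -6
  constant: 8
Sum = -1 - 5 - 6 + 8 = -4


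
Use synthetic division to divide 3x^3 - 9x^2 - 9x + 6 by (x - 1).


Synthetic division with c = 1. Coefficients: 3, -9, -9, 6
Bring down 3.
  3 * 1 = 3; 3 - 9 = -6
  -6 * 1 = -6; -6 - 9 = -15
  -15 * 1 = -15; -15 + 6 = -9
Quotient: 3x^2 - 6x - 15, Remainder: -9


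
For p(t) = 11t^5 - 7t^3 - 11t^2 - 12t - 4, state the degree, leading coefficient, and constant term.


Highest power of t is 5, with coefficient 11. Constant term is -4.
Degree = 5, leading coefficient = 11, constant term = -4


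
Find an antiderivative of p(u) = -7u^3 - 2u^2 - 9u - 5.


Reverse power rule on each term:
  ∫ -7u^3 du = -(7/4)u^4
  ∫ -2u^2 du = -(2/3)u^3
  ∫ -9u du = -(9/2)u^2
  ∫ -5 du = -5u
F(u) = -(7/4)u^4 - (2/3)u^3 - (9/2)u^2 - 5u + C


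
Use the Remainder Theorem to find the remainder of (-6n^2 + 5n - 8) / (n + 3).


By the Remainder Theorem, the remainder equals p(-3):
  -6*(-3)^2 = -54
  5*(-3)^1 = -15
  constant: -8
Sum: -54 - 15 - 8 = -77


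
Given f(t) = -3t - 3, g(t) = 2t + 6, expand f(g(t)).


Substitute g(t) into f:
f(g(t)) = -3*(2t + 6) + (-3)
Expand and combine: -6t - 21


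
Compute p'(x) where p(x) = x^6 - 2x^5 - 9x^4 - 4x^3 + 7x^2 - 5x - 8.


Apply the power rule term by term:
  d/dx(x^6) = 6x^5
  d/dx(-2x^5) = -10x^4
  d/dx(-9x^4) = -36x^3
  d/dx(-4x^3) = -12x^2
  d/dx(7x^2) = 14x
  d/dx(-5x) = -5
  d/dx(-8) = 0
p'(x) = 6x^5 - 10x^4 - 36x^3 - 12x^2 + 14x - 5


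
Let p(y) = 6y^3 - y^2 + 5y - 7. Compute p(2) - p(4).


p(2) = 47
p(4) = 381
p(2) - p(4) = 47 - 381 = -334


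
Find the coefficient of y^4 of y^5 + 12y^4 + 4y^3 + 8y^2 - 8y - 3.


Read off the coefficient of y^4: 12


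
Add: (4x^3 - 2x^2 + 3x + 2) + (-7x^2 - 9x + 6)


Align terms by degree and add:
  4x^3 - 2x^2 + 3x + 2
  -7x^2 - 9x + 6
= 4x^3 - 9x^2 - 6x + 8


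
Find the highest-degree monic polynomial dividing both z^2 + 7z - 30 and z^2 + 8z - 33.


Factor each:
  z^2 + 7z - 30 = (z - 3)(z + 10)
  z^2 + 8z - 33 = (z - 3)(z + 11)
Common monic factor: z - 3


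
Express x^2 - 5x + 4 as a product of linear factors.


Roots satisfy r1 + r2 = -b/a = 5 and r1*r2 = c/a = 4.
So r1 = 4, r2 = 1.
x^2 - 5x + 4 = (x - r1)(x - r2) = (x - 4)(x - 1)


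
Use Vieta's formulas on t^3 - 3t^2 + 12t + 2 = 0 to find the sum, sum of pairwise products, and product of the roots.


Monic cubic t^3+bt^2+ct+d=0: sum=-b, pairwise sum=c, product=-d.
b=-3, c=12, d=2
r1+r2+r3 = 3
r1r2+r1r3+r2r3 = 12
r1r2r3 = -2


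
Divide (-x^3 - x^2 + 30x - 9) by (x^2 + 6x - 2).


(-x^3 - x^2 + 30x - 9) / (x^2 + 6x - 2)
Step 1: -x * (x^2 + 6x - 2) = -x^3 - 6x^2 + 2x; subtract.
Step 2: 5 * (x^2 + 6x - 2) = 5x^2 + 30x - 10; subtract.
Quotient: -x + 5, Remainder: -2x + 1
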